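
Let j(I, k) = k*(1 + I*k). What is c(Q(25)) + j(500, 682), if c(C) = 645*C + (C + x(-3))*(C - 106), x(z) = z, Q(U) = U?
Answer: 232577025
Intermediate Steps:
c(C) = 645*C + (-106 + C)*(-3 + C) (c(C) = 645*C + (C - 3)*(C - 106) = 645*C + (-3 + C)*(-106 + C) = 645*C + (-106 + C)*(-3 + C))
c(Q(25)) + j(500, 682) = (318 + 25**2 + 536*25) + 682*(1 + 500*682) = (318 + 625 + 13400) + 682*(1 + 341000) = 14343 + 682*341001 = 14343 + 232562682 = 232577025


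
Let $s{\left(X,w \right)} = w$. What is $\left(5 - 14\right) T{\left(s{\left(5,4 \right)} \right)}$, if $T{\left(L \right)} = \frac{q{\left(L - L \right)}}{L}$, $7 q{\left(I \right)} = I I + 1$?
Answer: $- \frac{9}{28} \approx -0.32143$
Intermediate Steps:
$q{\left(I \right)} = \frac{1}{7} + \frac{I^{2}}{7}$ ($q{\left(I \right)} = \frac{I I + 1}{7} = \frac{I^{2} + 1}{7} = \frac{1 + I^{2}}{7} = \frac{1}{7} + \frac{I^{2}}{7}$)
$T{\left(L \right)} = \frac{1}{7 L}$ ($T{\left(L \right)} = \frac{\frac{1}{7} + \frac{\left(L - L\right)^{2}}{7}}{L} = \frac{\frac{1}{7} + \frac{0^{2}}{7}}{L} = \frac{\frac{1}{7} + \frac{1}{7} \cdot 0}{L} = \frac{\frac{1}{7} + 0}{L} = \frac{1}{7 L}$)
$\left(5 - 14\right) T{\left(s{\left(5,4 \right)} \right)} = \left(5 - 14\right) \frac{1}{7 \cdot 4} = - 9 \cdot \frac{1}{7} \cdot \frac{1}{4} = \left(-9\right) \frac{1}{28} = - \frac{9}{28}$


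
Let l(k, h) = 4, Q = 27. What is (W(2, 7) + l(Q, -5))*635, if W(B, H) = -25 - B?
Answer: -14605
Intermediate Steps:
(W(2, 7) + l(Q, -5))*635 = ((-25 - 1*2) + 4)*635 = ((-25 - 2) + 4)*635 = (-27 + 4)*635 = -23*635 = -14605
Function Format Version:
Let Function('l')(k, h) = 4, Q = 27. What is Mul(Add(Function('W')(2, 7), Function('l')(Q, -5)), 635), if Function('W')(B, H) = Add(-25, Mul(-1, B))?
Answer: -14605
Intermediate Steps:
Mul(Add(Function('W')(2, 7), Function('l')(Q, -5)), 635) = Mul(Add(Add(-25, Mul(-1, 2)), 4), 635) = Mul(Add(Add(-25, -2), 4), 635) = Mul(Add(-27, 4), 635) = Mul(-23, 635) = -14605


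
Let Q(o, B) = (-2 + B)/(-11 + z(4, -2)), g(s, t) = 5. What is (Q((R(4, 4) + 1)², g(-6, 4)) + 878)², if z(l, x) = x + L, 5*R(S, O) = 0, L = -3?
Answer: 197262025/256 ≈ 7.7056e+5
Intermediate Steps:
R(S, O) = 0 (R(S, O) = (⅕)*0 = 0)
z(l, x) = -3 + x (z(l, x) = x - 3 = -3 + x)
Q(o, B) = ⅛ - B/16 (Q(o, B) = (-2 + B)/(-11 + (-3 - 2)) = (-2 + B)/(-11 - 5) = (-2 + B)/(-16) = (-2 + B)*(-1/16) = ⅛ - B/16)
(Q((R(4, 4) + 1)², g(-6, 4)) + 878)² = ((⅛ - 1/16*5) + 878)² = ((⅛ - 5/16) + 878)² = (-3/16 + 878)² = (14045/16)² = 197262025/256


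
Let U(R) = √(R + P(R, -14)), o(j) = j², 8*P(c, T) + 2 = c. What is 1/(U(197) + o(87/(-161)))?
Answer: -1569568392/1189473466723 + 1343796482*√3542/1189473466723 ≈ 0.065917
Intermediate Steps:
P(c, T) = -¼ + c/8
U(R) = √(-¼ + 9*R/8) (U(R) = √(R + (-¼ + R/8)) = √(-¼ + 9*R/8))
1/(U(197) + o(87/(-161))) = 1/(√(-4 + 18*197)/4 + (87/(-161))²) = 1/(√(-4 + 3546)/4 + (87*(-1/161))²) = 1/(√3542/4 + (-87/161)²) = 1/(√3542/4 + 7569/25921) = 1/(7569/25921 + √3542/4)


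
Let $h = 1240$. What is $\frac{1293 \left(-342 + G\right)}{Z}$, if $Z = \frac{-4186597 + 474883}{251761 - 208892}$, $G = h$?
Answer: $- \frac{8295966011}{618619} \approx -13410.0$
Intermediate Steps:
$G = 1240$
$Z = - \frac{3711714}{42869} \approx -86.583$
$\frac{1293 \left(-342 + G\right)}{Z} = \frac{1293 \left(-342 + 1240\right)}{- \frac{3711714}{42869}} = 1293 \cdot 898 \left(- \frac{42869}{3711714}\right) = 1161114 \left(- \frac{42869}{3711714}\right) = - \frac{8295966011}{618619}$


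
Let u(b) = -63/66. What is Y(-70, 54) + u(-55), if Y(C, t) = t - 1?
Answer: 1145/22 ≈ 52.045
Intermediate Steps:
u(b) = -21/22 (u(b) = -63*1/66 = -21/22)
Y(C, t) = -1 + t
Y(-70, 54) + u(-55) = (-1 + 54) - 21/22 = 53 - 21/22 = 1145/22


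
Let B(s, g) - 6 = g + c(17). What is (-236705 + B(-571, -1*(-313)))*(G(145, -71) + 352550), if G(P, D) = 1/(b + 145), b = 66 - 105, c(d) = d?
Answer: -8833180677069/106 ≈ -8.3332e+10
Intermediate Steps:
b = -39
B(s, g) = 23 + g (B(s, g) = 6 + (g + 17) = 6 + (17 + g) = 23 + g)
G(P, D) = 1/106 (G(P, D) = 1/(-39 + 145) = 1/106)
(-236705 + B(-571, -1*(-313)))*(G(145, -71) + 352550) = (-236705 + (23 - 1*(-313)))*(1/106 + 352550) = (-236705 + (23 + 313))*(37370301/106) = (-236705 + 336)*(37370301/106) = -236369*37370301/106 = -8833180677069/106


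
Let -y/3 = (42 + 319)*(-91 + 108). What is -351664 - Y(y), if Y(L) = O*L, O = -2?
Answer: -388486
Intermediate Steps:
y = -18411 (y = -3*(42 + 319)*(-91 + 108) = -1083*17 = -3*6137 = -18411)
Y(L) = -2*L
-351664 - Y(y) = -351664 - (-2)*(-18411) = -351664 - 1*36822 = -351664 - 36822 = -388486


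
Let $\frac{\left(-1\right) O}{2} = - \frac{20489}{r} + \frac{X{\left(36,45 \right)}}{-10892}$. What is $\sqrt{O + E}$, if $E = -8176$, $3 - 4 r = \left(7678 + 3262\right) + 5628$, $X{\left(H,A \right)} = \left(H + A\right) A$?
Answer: $\frac{i \sqrt{66614506973196855330}}{90212990} \approx 90.472 i$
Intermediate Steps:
$X{\left(H,A \right)} = A \left(A + H\right)$ ($X{\left(H,A \right)} = \left(A + H\right) A = A \left(A + H\right)$)
$r = - \frac{16565}{4}$ ($r = \frac{3}{4} - \frac{\left(7678 + 3262\right) + 5628}{4} = \frac{3}{4} - \frac{10940 + 5628}{4} = \frac{3}{4} - 4142 = - \frac{16565}{4} \approx -4141.3$)
$O = - \frac{832285327}{90212990}$ ($O = - 2 \left(- \frac{20489}{- \frac{16565}{4}} + \frac{45 \left(45 + 36\right)}{-10892}\right) = - 2 \left(\left(-20489\right) \left(- \frac{4}{16565}\right) + 45 \cdot 81 \left(- \frac{1}{10892}\right)\right) = - 2 \left(\frac{81956}{16565} + 3645 \left(- \frac{1}{10892}\right)\right) = - 2 \left(\frac{81956}{16565} - \frac{3645}{10892}\right) = \left(-2\right) \frac{832285327}{180425980} = - \frac{832285327}{90212990} \approx -9.2258$)
$\sqrt{O + E} = \sqrt{- \frac{832285327}{90212990} - 8176} = \sqrt{- \frac{738413691567}{90212990}} = \frac{i \sqrt{66614506973196855330}}{90212990}$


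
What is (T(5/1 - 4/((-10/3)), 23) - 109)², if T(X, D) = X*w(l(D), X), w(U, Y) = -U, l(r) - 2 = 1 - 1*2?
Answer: 331776/25 ≈ 13271.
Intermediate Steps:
l(r) = 1 (l(r) = 2 + (1 - 1*2) = 2 + (1 - 2) = 2 - 1 = 1)
T(X, D) = -X (T(X, D) = X*(-1*1) = X*(-1) = -X)
(T(5/1 - 4/((-10/3)), 23) - 109)² = (-(5/1 - 4/((-10/3))) - 109)² = (-(5*1 - 4/((-10*⅓))) - 109)² = (-(5 - 4/(-10/3)) - 109)² = (-(5 - 4*(-3/10)) - 109)² = (-(5 + 6/5) - 109)² = (-1*31/5 - 109)² = (-31/5 - 109)² = (-576/5)² = 331776/25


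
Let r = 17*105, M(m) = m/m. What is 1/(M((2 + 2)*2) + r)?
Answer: 1/1786 ≈ 0.00055991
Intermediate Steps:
M(m) = 1
r = 1785
1/(M((2 + 2)*2) + r) = 1/(1 + 1785) = 1/1786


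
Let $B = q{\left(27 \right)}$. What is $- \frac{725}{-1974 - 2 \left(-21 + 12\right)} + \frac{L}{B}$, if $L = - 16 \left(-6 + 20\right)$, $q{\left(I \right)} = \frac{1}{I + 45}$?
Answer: $- \frac{31545643}{1956} \approx -16128.0$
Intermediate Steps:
$q{\left(I \right)} = \frac{1}{45 + I}$
$B = \frac{1}{72}$ ($B = \frac{1}{45 + 27} = \frac{1}{72} \approx 0.013889$)
$L = -224$ ($L = \left(-16\right) 14 = -224$)
$- \frac{725}{-1974 - 2 \left(-21 + 12\right)} + \frac{L}{B} = - \frac{725}{-1974 - 2 \left(-21 + 12\right)} - 224 \frac{1}{\frac{1}{72}} = - \frac{725}{-1974 - -18} - 16128 = - \frac{725}{-1974 + 18} - 16128 = - \frac{725}{-1956} - 16128 = \left(-725\right) \left(- \frac{1}{1956}\right) - 16128 = \frac{725}{1956} - 16128 = - \frac{31545643}{1956}$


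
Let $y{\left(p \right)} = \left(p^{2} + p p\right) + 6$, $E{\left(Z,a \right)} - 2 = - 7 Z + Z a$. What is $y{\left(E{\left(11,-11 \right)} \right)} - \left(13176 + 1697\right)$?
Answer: $61965$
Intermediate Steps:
$E{\left(Z,a \right)} = 2 - 7 Z + Z a$ ($E{\left(Z,a \right)} = 2 + \left(- 7 Z + Z a\right) = 2 - 7 Z + Z a$)
$y{\left(p \right)} = 6 + 2 p^{2}$ ($y{\left(p \right)} = \left(p^{2} + p^{2}\right) + 6 = 2 p^{2} + 6 = 6 + 2 p^{2}$)
$y{\left(E{\left(11,-11 \right)} \right)} - \left(13176 + 1697\right) = \left(6 + 2 \left(2 - 77 + 11 \left(-11\right)\right)^{2}\right) - \left(13176 + 1697\right) = \left(6 + 2 \left(2 - 77 - 121\right)^{2}\right) - 14873 = \left(6 + 2 \left(-196\right)^{2}\right) - 14873 = \left(6 + 2 \cdot 38416\right) - 14873 = \left(6 + 76832\right) - 14873 = 76838 - 14873 = 61965$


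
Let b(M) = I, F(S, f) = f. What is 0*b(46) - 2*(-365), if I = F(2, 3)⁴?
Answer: 730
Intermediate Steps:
I = 81 (I = 3⁴ = 81)
b(M) = 81
0*b(46) - 2*(-365) = 0*81 - 2*(-365) = 0 + 730 = 730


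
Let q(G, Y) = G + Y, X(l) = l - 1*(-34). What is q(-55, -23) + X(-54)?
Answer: -98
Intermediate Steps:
X(l) = 34 + l (X(l) = l + 34 = 34 + l)
q(-55, -23) + X(-54) = (-55 - 23) + (34 - 54) = -78 - 20 = -98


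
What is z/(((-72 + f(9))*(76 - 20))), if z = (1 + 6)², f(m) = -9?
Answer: -7/648 ≈ -0.010802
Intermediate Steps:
z = 49 (z = 7² = 49)
z/(((-72 + f(9))*(76 - 20))) = 49/((-72 - 9)*(76 - 20)) = 49/(-81*56) = 49/(-4536) = -1/4536*49 = -7/648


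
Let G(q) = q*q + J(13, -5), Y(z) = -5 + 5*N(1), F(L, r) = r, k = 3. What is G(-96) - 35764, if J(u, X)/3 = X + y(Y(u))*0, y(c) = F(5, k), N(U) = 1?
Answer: -26563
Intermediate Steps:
Y(z) = 0 (Y(z) = -5 + 5*1 = -5 + 5 = 0)
y(c) = 3
J(u, X) = 3*X (J(u, X) = 3*(X + 3*0) = 3*(X + 0) = 3*X)
G(q) = -15 + q**2 (G(q) = q*q + 3*(-5) = q**2 - 15 = -15 + q**2)
G(-96) - 35764 = (-15 + (-96)**2) - 35764 = (-15 + 9216) - 35764 = 9201 - 35764 = -26563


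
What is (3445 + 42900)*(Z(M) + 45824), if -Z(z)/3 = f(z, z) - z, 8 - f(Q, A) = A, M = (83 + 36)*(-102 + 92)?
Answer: 1791697700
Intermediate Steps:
M = -1190 (M = 119*(-10) = -1190)
f(Q, A) = 8 - A
Z(z) = -24 + 6*z (Z(z) = -3*((8 - z) - z) = -3*(8 - 2*z) = -24 + 6*z)
(3445 + 42900)*(Z(M) + 45824) = (3445 + 42900)*((-24 + 6*(-1190)) + 45824) = 46345*((-24 - 7140) + 45824) = 46345*(-7164 + 45824) = 46345*38660 = 1791697700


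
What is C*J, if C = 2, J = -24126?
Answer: -48252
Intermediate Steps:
C*J = 2*(-24126) = -48252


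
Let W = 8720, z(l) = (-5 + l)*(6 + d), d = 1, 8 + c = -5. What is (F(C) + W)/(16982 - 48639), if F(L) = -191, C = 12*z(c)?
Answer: -8529/31657 ≈ -0.26942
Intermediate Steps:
c = -13 (c = -8 - 5 = -13)
z(l) = -35 + 7*l (z(l) = (-5 + l)*(6 + 1) = (-5 + l)*7 = -35 + 7*l)
C = -1512 (C = 12*(-35 + 7*(-13)) = 12*(-35 - 91) = 12*(-126) = -1512)
(F(C) + W)/(16982 - 48639) = (-191 + 8720)/(16982 - 48639) = 8529/(-31657) = 8529*(-1/31657) = -8529/31657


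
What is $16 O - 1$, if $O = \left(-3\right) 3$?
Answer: $-145$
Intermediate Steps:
$O = -9$
$16 O - 1 = 16 \left(-9\right) - 1 = -144 - 1 = -145$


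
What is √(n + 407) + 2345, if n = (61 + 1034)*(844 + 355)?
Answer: 2345 + 4*√82082 ≈ 3491.0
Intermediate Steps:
n = 1312905 (n = 1095*1199 = 1312905)
√(n + 407) + 2345 = √(1312905 + 407) + 2345 = √1313312 + 2345 = 4*√82082 + 2345 = 2345 + 4*√82082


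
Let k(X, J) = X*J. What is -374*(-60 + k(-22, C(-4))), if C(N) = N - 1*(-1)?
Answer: -2244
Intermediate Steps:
C(N) = 1 + N (C(N) = N + 1 = 1 + N)
k(X, J) = J*X
-374*(-60 + k(-22, C(-4))) = -374*(-60 + (1 - 4)*(-22)) = -374*(-60 - 3*(-22)) = -374*(-60 + 66) = -374*6 = -2244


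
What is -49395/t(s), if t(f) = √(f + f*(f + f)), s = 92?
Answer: -267*√4255/46 ≈ -378.62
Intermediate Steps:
t(f) = √(f + 2*f²) (t(f) = √(f + f*(2*f)) = √(f + 2*f²))
-49395/t(s) = -49395*√23/(46*√(1 + 2*92)) = -49395*√23/(46*√(1 + 184)) = -49395*√4255/8510 = -267*√4255/46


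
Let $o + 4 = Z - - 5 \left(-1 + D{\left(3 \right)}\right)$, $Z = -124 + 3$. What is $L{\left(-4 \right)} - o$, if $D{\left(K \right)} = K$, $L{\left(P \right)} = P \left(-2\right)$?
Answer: $123$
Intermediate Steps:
$L{\left(P \right)} = - 2 P$
$Z = -121$
$o = -115$ ($o = -4 - \left(121 - 5 \left(-1 + 3\right)\right) = -4 - \left(121 - 10\right) = -4 - 111 = -115$)
$L{\left(-4 \right)} - o = \left(-2\right) \left(-4\right) - -115 = 8 + 115 = 123$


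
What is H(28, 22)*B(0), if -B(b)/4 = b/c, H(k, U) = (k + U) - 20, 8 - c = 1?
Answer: 0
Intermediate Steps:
c = 7 (c = 8 - 1*1 = 8 - 1 = 7)
H(k, U) = -20 + U + k (H(k, U) = (U + k) - 20 = -20 + U + k)
B(b) = -4*b/7
H(28, 22)*B(0) = (-20 + 22 + 28)*(-4/7*0) = 30*0 = 0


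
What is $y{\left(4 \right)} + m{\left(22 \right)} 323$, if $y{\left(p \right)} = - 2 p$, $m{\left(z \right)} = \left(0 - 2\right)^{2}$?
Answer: $1284$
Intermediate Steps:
$m{\left(z \right)} = 4$ ($m{\left(z \right)} = \left(-2\right)^{2} = 4$)
$y{\left(4 \right)} + m{\left(22 \right)} 323 = \left(-2\right) 4 + 4 \cdot 323 = -8 + 1292 = 1284$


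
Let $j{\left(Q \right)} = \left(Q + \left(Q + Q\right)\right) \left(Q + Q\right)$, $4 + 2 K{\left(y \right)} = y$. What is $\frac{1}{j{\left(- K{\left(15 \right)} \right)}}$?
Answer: $\frac{2}{363} \approx 0.0055096$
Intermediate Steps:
$K{\left(y \right)} = -2 + \frac{y}{2}$
$j{\left(Q \right)} = 6 Q^{2}$ ($j{\left(Q \right)} = \left(Q + 2 Q\right) 2 Q = 3 Q 2 Q = 6 Q^{2}$)
$\frac{1}{j{\left(- K{\left(15 \right)} \right)}} = \frac{1}{6 \left(- (-2 + \frac{1}{2} \cdot 15)\right)^{2}} = \frac{1}{6 \left(- (-2 + \frac{15}{2})\right)^{2}} = \frac{1}{6 \left(\left(-1\right) \frac{11}{2}\right)^{2}} = \frac{1}{6 \left(- \frac{11}{2}\right)^{2}} = \frac{1}{6 \cdot \frac{121}{4}} = \frac{1}{\frac{363}{2}} = \frac{2}{363}$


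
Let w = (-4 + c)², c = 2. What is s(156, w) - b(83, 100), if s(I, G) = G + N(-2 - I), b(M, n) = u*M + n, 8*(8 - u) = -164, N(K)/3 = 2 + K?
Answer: -5859/2 ≈ -2929.5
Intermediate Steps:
N(K) = 6 + 3*K (N(K) = 3*(2 + K) = 6 + 3*K)
w = 4 (w = (-4 + 2)² = (-2)² = 4)
u = 57/2 (u = 8 - ⅛*(-164) = 8 + 41/2 = 57/2 ≈ 28.500)
b(M, n) = n + 57*M/2 (b(M, n) = 57*M/2 + n = n + 57*M/2)
s(I, G) = G - 3*I (s(I, G) = G + (6 + 3*(-2 - I)) = G + (6 + (-6 - 3*I)) = G - 3*I)
s(156, w) - b(83, 100) = (4 - 3*156) - (100 + (57/2)*83) = (4 - 468) - (100 + 4731/2) = -464 - 1*4931/2 = -464 - 4931/2 = -5859/2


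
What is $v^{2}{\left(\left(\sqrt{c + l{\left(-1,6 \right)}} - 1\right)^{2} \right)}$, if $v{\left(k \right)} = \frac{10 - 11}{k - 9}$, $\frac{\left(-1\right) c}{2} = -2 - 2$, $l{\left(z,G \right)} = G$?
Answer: $\frac{23}{100} + \frac{3 \sqrt{14}}{50} \approx 0.4545$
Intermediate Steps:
$c = 8$ ($c = - 2 \left(-2 - 2\right) = \left(-2\right) \left(-4\right) = 8$)
$v{\left(k \right)} = - \frac{1}{-9 + k}$
$v^{2}{\left(\left(\sqrt{c + l{\left(-1,6 \right)}} - 1\right)^{2} \right)} = \left(- \frac{1}{-9 + \left(\sqrt{8 + 6} - 1\right)^{2}}\right)^{2} = \left(- \frac{1}{-9 + \left(\sqrt{14} - 1\right)^{2}}\right)^{2} = \left(- \frac{1}{-9 + \left(-1 + \sqrt{14}\right)^{2}}\right)^{2} = \frac{1}{\left(-9 + \left(-1 + \sqrt{14}\right)^{2}\right)^{2}}$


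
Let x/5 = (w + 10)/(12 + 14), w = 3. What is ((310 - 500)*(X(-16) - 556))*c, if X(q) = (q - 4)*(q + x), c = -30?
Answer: -1630200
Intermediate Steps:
x = 5/2 (x = 5*((3 + 10)/(12 + 14)) = 5*(13/26) = 5*(13*(1/26)) = 5*(½) = 5/2 ≈ 2.5000)
X(q) = (-4 + q)*(5/2 + q) (X(q) = (q - 4)*(q + 5/2) = (-4 + q)*(5/2 + q))
((310 - 500)*(X(-16) - 556))*c = ((310 - 500)*((-10 + (-16)² - 3/2*(-16)) - 556))*(-30) = -190*((-10 + 256 + 24) - 556)*(-30) = -190*(270 - 556)*(-30) = -190*(-286)*(-30) = 54340*(-30) = -1630200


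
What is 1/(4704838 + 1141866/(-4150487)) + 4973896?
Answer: 8829736060161929957/1775215255840 ≈ 4.9739e+6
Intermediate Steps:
1/(4704838 + 1141866/(-4150487)) + 4973896 = 1/(4704838 + 1141866*(-1/4150487)) + 4973896 = 1/(4704838 - 103806/377317) + 4973896 = 1/(1775215255840/377317) + 4973896 = 377317/1775215255840 + 4973896 = 8829736060161929957/1775215255840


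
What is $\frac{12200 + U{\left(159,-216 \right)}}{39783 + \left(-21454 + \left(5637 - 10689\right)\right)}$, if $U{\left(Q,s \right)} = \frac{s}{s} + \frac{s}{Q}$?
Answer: $\frac{646581}{703681} \approx 0.91886$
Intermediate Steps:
$U{\left(Q,s \right)} = 1 + \frac{s}{Q}$
$\frac{12200 + U{\left(159,-216 \right)}}{39783 + \left(-21454 + \left(5637 - 10689\right)\right)} = \frac{12200 + \frac{159 - 216}{159}}{39783 + \left(-21454 + \left(5637 - 10689\right)\right)} = \frac{12200 + \frac{1}{159} \left(-57\right)}{39783 - 26506} = \frac{12200 - \frac{19}{53}}{39783 - 26506} = \frac{646581}{53 \cdot 13277} = \frac{646581}{53} \cdot \frac{1}{13277} = \frac{646581}{703681}$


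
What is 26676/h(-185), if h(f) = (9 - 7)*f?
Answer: -13338/185 ≈ -72.097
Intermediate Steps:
h(f) = 2*f
26676/h(-185) = 26676/((2*(-185))) = 26676/(-370) = 26676*(-1/370) = -13338/185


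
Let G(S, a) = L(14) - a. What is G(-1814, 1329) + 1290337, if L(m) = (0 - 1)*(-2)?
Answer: 1289010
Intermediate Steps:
L(m) = 2 (L(m) = -1*(-2) = 2)
G(S, a) = 2 - a
G(-1814, 1329) + 1290337 = (2 - 1*1329) + 1290337 = (2 - 1329) + 1290337 = -1327 + 1290337 = 1289010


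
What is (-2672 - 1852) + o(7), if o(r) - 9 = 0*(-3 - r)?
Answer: -4515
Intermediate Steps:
o(r) = 9 (o(r) = 9 + 0*(-3 - r) = 9 + 0 = 9)
(-2672 - 1852) + o(7) = (-2672 - 1852) + 9 = -4524 + 9 = -4515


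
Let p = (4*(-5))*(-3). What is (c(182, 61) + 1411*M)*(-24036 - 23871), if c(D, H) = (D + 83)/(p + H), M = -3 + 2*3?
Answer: -24550325406/121 ≈ -2.0290e+8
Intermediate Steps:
M = 3 (M = -3 + 6 = 3)
p = 60 (p = -20*(-3) = 60)
c(D, H) = (83 + D)/(60 + H) (c(D, H) = (D + 83)/(60 + H) = (83 + D)/(60 + H))
(c(182, 61) + 1411*M)*(-24036 - 23871) = ((83 + 182)/(60 + 61) + 1411*3)*(-24036 - 23871) = (265/121 + 4233)*(-47907) = (512458/121)*(-47907) = -24550325406/121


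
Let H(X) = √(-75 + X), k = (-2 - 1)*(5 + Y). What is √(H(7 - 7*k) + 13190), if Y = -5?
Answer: √(13190 + 2*I*√17) ≈ 114.85 + 0.0359*I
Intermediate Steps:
k = 0 (k = (-2 - 1)*(5 - 5) = -3*0 = 0)
√(H(7 - 7*k) + 13190) = √(√(-75 + (7 - 7*0)) + 13190) = √(√(-75 + (7 + 0)) + 13190) = √(√(-75 + 7) + 13190) = √(√(-68) + 13190) = √(2*I*√17 + 13190) = √(13190 + 2*I*√17)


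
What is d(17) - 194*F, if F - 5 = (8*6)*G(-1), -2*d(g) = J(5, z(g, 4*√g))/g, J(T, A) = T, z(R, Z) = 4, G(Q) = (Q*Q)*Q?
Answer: 283623/34 ≈ 8341.9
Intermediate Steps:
G(Q) = Q³ (G(Q) = Q²*Q = Q³)
d(g) = -5/(2*g)
F = -43 (F = 5 + (8*6)*(-1)³ = 5 + 48*(-1) = 5 - 48 = -43)
d(17) - 194*F = -5/2/17 - 194*(-43) = -5/2*1/17 + 8342 = -5/34 + 8342 = 283623/34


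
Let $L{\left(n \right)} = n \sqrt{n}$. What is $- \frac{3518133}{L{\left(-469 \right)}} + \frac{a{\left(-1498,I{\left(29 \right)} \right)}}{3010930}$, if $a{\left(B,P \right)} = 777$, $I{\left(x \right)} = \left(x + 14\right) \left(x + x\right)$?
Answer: $\frac{777}{3010930} - \frac{3518133 i \sqrt{469}}{219961} \approx 0.00025806 - 346.38 i$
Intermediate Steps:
$I{\left(x \right)} = 2 x \left(14 + x\right)$ ($I{\left(x \right)} = \left(14 + x\right) 2 x = 2 x \left(14 + x\right)$)
$L{\left(n \right)} = n^{\frac{3}{2}}$
$- \frac{3518133}{L{\left(-469 \right)}} + \frac{a{\left(-1498,I{\left(29 \right)} \right)}}{3010930} = - \frac{3518133}{\left(-469\right)^{\frac{3}{2}}} + \frac{777}{3010930} = - \frac{3518133}{\left(-469\right) i \sqrt{469}} + 777 \cdot \frac{1}{3010930} = - 3518133 \frac{i \sqrt{469}}{219961} + \frac{777}{3010930} = - \frac{3518133 i \sqrt{469}}{219961} + \frac{777}{3010930} = \frac{777}{3010930} - \frac{3518133 i \sqrt{469}}{219961}$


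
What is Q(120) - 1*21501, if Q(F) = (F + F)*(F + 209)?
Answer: 57459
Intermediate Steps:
Q(F) = 2*F*(209 + F) (Q(F) = (2*F)*(209 + F) = 2*F*(209 + F))
Q(120) - 1*21501 = 2*120*(209 + 120) - 1*21501 = 2*120*329 - 21501 = 78960 - 21501 = 57459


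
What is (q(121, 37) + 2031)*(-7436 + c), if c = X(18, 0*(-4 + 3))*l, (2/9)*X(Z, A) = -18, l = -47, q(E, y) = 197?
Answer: -8085412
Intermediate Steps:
X(Z, A) = -81 (X(Z, A) = (9/2)*(-18) = -81)
c = 3807 (c = -81*(-47) = 3807)
(q(121, 37) + 2031)*(-7436 + c) = (197 + 2031)*(-7436 + 3807) = 2228*(-3629) = -8085412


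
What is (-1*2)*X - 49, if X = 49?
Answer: -147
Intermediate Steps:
(-1*2)*X - 49 = -1*2*49 - 49 = -2*49 - 49 = -98 - 49 = -147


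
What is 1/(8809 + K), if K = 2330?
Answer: 1/11139 ≈ 8.9775e-5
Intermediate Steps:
1/(8809 + K) = 1/(8809 + 2330) = 1/11139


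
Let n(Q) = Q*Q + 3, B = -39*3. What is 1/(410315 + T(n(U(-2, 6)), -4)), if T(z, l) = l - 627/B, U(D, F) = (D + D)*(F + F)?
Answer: 39/16002338 ≈ 2.4371e-6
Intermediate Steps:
B = -117
U(D, F) = 4*D*F (U(D, F) = (2*D)*(2*F) = 4*D*F)
n(Q) = 3 + Q**2 (n(Q) = Q**2 + 3 = 3 + Q**2)
T(z, l) = 209/39 + l (T(z, l) = l - 627/(-117) = l - 627*(-1/117) = l + 209/39 = 209/39 + l)
1/(410315 + T(n(U(-2, 6)), -4)) = 1/(410315 + (209/39 - 4)) = 1/(410315 + 53/39) = 1/(16002338/39) = 39/16002338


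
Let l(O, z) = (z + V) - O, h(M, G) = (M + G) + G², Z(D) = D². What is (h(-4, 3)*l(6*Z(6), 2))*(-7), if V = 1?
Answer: 11928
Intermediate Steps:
h(M, G) = G + M + G² (h(M, G) = (G + M) + G² = G + M + G²)
l(O, z) = 1 + z - O (l(O, z) = (z + 1) - O = (1 + z) - O = 1 + z - O)
(h(-4, 3)*l(6*Z(6), 2))*(-7) = ((3 - 4 + 3²)*(1 + 2 - 6*6²))*(-7) = ((3 - 4 + 9)*(1 + 2 - 6*36))*(-7) = (8*(1 + 2 - 1*216))*(-7) = (8*(1 + 2 - 216))*(-7) = (8*(-213))*(-7) = -1704*(-7) = 11928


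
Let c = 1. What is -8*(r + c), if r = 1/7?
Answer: -64/7 ≈ -9.1429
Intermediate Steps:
r = 1/7 ≈ 0.14286
-8*(r + c) = -8*(1/7 + 1) = -8*8/7 = -64/7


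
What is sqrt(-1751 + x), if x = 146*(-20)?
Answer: 3*I*sqrt(519) ≈ 68.345*I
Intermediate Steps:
x = -2920
sqrt(-1751 + x) = sqrt(-1751 - 2920) = sqrt(-4671) = 3*I*sqrt(519)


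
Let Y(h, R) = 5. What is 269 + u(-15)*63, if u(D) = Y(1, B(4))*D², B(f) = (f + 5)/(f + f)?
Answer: 71144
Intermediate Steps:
B(f) = (5 + f)/(2*f) (B(f) = (5 + f)/((2*f)) = (5 + f)*(1/(2*f)) = (5 + f)/(2*f))
u(D) = 5*D²
269 + u(-15)*63 = 269 + (5*(-15)²)*63 = 269 + (5*225)*63 = 269 + 1125*63 = 269 + 70875 = 71144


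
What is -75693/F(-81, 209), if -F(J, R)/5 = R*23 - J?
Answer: 75693/24440 ≈ 3.0971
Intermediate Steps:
F(J, R) = -115*R + 5*J (F(J, R) = -5*(R*23 - J) = -5*(23*R - J) = -5*(-J + 23*R) = -115*R + 5*J)
-75693/F(-81, 209) = -75693/(-115*209 + 5*(-81)) = -75693/(-24035 - 405) = -75693/(-24440) = -75693*(-1/24440) = 75693/24440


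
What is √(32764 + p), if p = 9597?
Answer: √42361 ≈ 205.82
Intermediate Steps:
√(32764 + p) = √(32764 + 9597) = √42361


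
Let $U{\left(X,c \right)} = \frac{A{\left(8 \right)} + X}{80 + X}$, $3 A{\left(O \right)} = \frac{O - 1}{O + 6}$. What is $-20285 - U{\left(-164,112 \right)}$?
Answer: $- \frac{10224623}{504} \approx -20287.0$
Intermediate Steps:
$A{\left(O \right)} = \frac{-1 + O}{3 \left(6 + O\right)}$ ($A{\left(O \right)} = \frac{\left(O - 1\right) \frac{1}{O + 6}}{3} = \frac{\left(-1 + O\right) \frac{1}{6 + O}}{3} = \frac{\frac{1}{6 + O} \left(-1 + O\right)}{3} = \frac{-1 + O}{3 \left(6 + O\right)}$)
$U{\left(X,c \right)} = \frac{\frac{1}{6} + X}{80 + X}$ ($U{\left(X,c \right)} = \frac{\frac{-1 + 8}{3 \left(6 + 8\right)} + X}{80 + X} = \frac{\frac{1}{3} \cdot \frac{1}{14} \cdot 7 + X}{80 + X} = \frac{\frac{1}{6} + X}{80 + X}$)
$-20285 - U{\left(-164,112 \right)} = -20285 - \frac{\frac{1}{6} - 164}{80 - 164} = -20285 - \frac{1}{-84} \left(- \frac{983}{6}\right) = -20285 - \left(- \frac{1}{84}\right) \left(- \frac{983}{6}\right) = -20285 - \frac{983}{504} = - \frac{10224623}{504}$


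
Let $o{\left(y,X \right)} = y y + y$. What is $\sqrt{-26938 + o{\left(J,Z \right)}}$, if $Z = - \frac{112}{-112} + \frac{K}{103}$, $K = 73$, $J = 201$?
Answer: $4 \sqrt{854} \approx 116.89$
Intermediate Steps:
$Z = \frac{176}{103}$ ($Z = - \frac{112}{-112} + \frac{73}{103} = \left(-112\right) \left(- \frac{1}{112}\right) + 73 \cdot \frac{1}{103} = 1 + \frac{73}{103} = \frac{176}{103} \approx 1.7087$)
$o{\left(y,X \right)} = y + y^{2}$ ($o{\left(y,X \right)} = y^{2} + y = y + y^{2}$)
$\sqrt{-26938 + o{\left(J,Z \right)}} = \sqrt{-26938 + 201 \left(1 + 201\right)} = \sqrt{-26938 + 201 \cdot 202} = \sqrt{-26938 + 40602} = \sqrt{13664} = 4 \sqrt{854}$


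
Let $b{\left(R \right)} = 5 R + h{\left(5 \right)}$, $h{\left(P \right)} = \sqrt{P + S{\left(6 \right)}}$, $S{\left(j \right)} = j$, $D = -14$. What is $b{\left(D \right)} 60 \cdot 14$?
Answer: $-58800 + 840 \sqrt{11} \approx -56014.0$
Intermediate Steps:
$h{\left(P \right)} = \sqrt{6 + P}$ ($h{\left(P \right)} = \sqrt{P + 6} = \sqrt{6 + P}$)
$b{\left(R \right)} = \sqrt{11} + 5 R$ ($b{\left(R \right)} = 5 R + \sqrt{6 + 5} = 5 R + \sqrt{11} = \sqrt{11} + 5 R$)
$b{\left(D \right)} 60 \cdot 14 = \left(\sqrt{11} + 5 \left(-14\right)\right) 60 \cdot 14 = \left(\sqrt{11} - 70\right) 60 \cdot 14 = \left(-70 + \sqrt{11}\right) 60 \cdot 14 = \left(-4200 + 60 \sqrt{11}\right) 14 = -58800 + 840 \sqrt{11}$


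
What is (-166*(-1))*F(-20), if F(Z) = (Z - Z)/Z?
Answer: 0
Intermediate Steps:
F(Z) = 0 (F(Z) = 0/Z = 0)
(-166*(-1))*F(-20) = -166*(-1)*0 = 166*0 = 0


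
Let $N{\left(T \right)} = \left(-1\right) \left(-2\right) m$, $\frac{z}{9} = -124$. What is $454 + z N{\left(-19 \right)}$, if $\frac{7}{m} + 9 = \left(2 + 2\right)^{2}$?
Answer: $-1778$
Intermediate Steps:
$m = 1$ ($m = \frac{7}{-9 + \left(2 + 2\right)^{2}} = \frac{7}{-9 + 4^{2}} = \frac{7}{-9 + 16} = \frac{7}{7} = 7 \cdot \frac{1}{7} = 1$)
$z = -1116$ ($z = 9 \left(-124\right) = -1116$)
$N{\left(T \right)} = 2$ ($N{\left(T \right)} = \left(-1\right) \left(-2\right) 1 = 2 \cdot 1 = 2$)
$454 + z N{\left(-19 \right)} = 454 - 2232 = -1778$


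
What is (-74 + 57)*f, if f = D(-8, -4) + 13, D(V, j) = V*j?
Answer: -765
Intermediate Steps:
f = 45 (f = -8*(-4) + 13 = 32 + 13 = 45)
(-74 + 57)*f = (-74 + 57)*45 = -17*45 = -765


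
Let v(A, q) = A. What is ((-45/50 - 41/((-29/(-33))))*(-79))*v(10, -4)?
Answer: 1089489/29 ≈ 37569.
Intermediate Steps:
((-45/50 - 41/((-29/(-33))))*(-79))*v(10, -4) = ((-45/50 - 41/((-29/(-33))))*(-79))*10 = ((-45*1/50 - 41/((-29*(-1/33))))*(-79))*10 = ((-9/10 - 41/29/33)*(-79))*10 = ((-9/10 - 41*33/29)*(-79))*10 = ((-9/10 - 1353/29)*(-79))*10 = -13791/290*(-79)*10 = (1089489/290)*10 = 1089489/29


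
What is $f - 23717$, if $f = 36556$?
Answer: $12839$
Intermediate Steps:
$f - 23717 = 36556 - 23717 = 12839$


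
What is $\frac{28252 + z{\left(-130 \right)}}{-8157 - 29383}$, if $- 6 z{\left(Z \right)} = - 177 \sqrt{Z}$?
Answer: $- \frac{7063}{9385} - \frac{59 i \sqrt{130}}{75080} \approx -0.75258 - 0.0089598 i$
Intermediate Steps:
$z{\left(Z \right)} = \frac{59 \sqrt{Z}}{2}$ ($z{\left(Z \right)} = - \frac{\left(-177\right) \sqrt{Z}}{6} = \frac{59 \sqrt{Z}}{2}$)
$\frac{28252 + z{\left(-130 \right)}}{-8157 - 29383} = \frac{28252 + \frac{59 \sqrt{-130}}{2}}{-8157 - 29383} = \frac{28252 + \frac{59 i \sqrt{130}}{2}}{-37540} = \left(28252 + \frac{59 i \sqrt{130}}{2}\right) \left(- \frac{1}{37540}\right) = - \frac{7063}{9385} - \frac{59 i \sqrt{130}}{75080}$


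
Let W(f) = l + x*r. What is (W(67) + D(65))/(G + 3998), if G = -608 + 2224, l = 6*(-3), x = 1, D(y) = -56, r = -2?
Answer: -38/2807 ≈ -0.013538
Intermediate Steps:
l = -18
G = 1616
W(f) = -20 (W(f) = -18 + 1*(-2) = -18 - 2 = -20)
(W(67) + D(65))/(G + 3998) = (-20 - 56)/(1616 + 3998) = -76/5614 = -76*1/5614 = -38/2807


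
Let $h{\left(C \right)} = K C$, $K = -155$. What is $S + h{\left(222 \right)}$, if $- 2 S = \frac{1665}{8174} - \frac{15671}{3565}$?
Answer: $- \frac{2005313975171}{58280620} \approx -34408.0$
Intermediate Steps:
$S = \frac{122159029}{58280620}$ ($S = - \frac{\frac{1665}{8174} - \frac{15671}{3565}}{2} = \left(- \frac{1}{2}\right) \left(- \frac{122159029}{29140310}\right) = \frac{122159029}{58280620} \approx 2.0961$)
$h{\left(C \right)} = - 155 C$
$S + h{\left(222 \right)} = \frac{122159029}{58280620} - 34410 = - \frac{2005313975171}{58280620}$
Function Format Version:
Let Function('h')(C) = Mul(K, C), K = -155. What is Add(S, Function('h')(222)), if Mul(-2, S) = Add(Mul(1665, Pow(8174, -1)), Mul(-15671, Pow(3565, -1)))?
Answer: Rational(-2005313975171, 58280620) ≈ -34408.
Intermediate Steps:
S = Rational(122159029, 58280620) (S = Mul(Rational(-1, 2), Add(Mul(1665, Pow(8174, -1)), Mul(-15671, Pow(3565, -1)))) = Mul(Rational(-1, 2), Add(Mul(1665, Rational(1, 8174)), Mul(-15671, Rational(1, 3565)))) = Mul(Rational(-1, 2), Add(Rational(1665, 8174), Rational(-15671, 3565))) = Mul(Rational(-1, 2), Rational(-122159029, 29140310)) = Rational(122159029, 58280620) ≈ 2.0961)
Function('h')(C) = Mul(-155, C)
Add(S, Function('h')(222)) = Add(Rational(122159029, 58280620), Mul(-155, 222)) = Add(Rational(122159029, 58280620), -34410) = Rational(-2005313975171, 58280620)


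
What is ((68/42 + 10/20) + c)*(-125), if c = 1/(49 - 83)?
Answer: -93250/357 ≈ -261.20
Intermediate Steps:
c = -1/34 (c = 1/(-34) = -1/34 ≈ -0.029412)
((68/42 + 10/20) + c)*(-125) = ((68/42 + 10/20) - 1/34)*(-125) = ((68*(1/42) + 10*(1/20)) - 1/34)*(-125) = ((34/21 + 1/2) - 1/34)*(-125) = (89/42 - 1/34)*(-125) = (746/357)*(-125) = -93250/357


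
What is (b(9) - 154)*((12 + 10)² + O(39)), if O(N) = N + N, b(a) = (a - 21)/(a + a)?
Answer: -260768/3 ≈ -86923.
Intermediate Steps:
b(a) = (-21 + a)/(2*a) (b(a) = (-21 + a)/((2*a)) = (-21 + a)*(1/(2*a)) = (-21 + a)/(2*a))
O(N) = 2*N
(b(9) - 154)*((12 + 10)² + O(39)) = ((½)*(-21 + 9)/9 - 154)*((12 + 10)² + 2*39) = ((½)*(⅑)*(-12) - 22*7)*(22² + 78) = (-⅔ - 154)*(484 + 78) = -464/3*562 = -260768/3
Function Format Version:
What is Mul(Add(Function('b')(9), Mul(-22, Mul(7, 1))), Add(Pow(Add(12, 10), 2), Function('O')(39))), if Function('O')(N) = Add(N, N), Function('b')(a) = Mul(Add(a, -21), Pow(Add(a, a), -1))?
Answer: Rational(-260768, 3) ≈ -86923.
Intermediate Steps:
Function('b')(a) = Mul(Rational(1, 2), Pow(a, -1), Add(-21, a)) (Function('b')(a) = Mul(Add(-21, a), Pow(Mul(2, a), -1)) = Mul(Add(-21, a), Mul(Rational(1, 2), Pow(a, -1))) = Mul(Rational(1, 2), Pow(a, -1), Add(-21, a)))
Function('O')(N) = Mul(2, N)
Mul(Add(Function('b')(9), Mul(-22, Mul(7, 1))), Add(Pow(Add(12, 10), 2), Function('O')(39))) = Mul(Add(Mul(Rational(1, 2), Pow(9, -1), Add(-21, 9)), Mul(-22, Mul(7, 1))), Add(Pow(Add(12, 10), 2), Mul(2, 39))) = Mul(Add(Mul(Rational(1, 2), Rational(1, 9), -12), Mul(-22, 7)), Add(Pow(22, 2), 78)) = Mul(Add(Rational(-2, 3), -154), Add(484, 78)) = Mul(Rational(-464, 3), 562) = Rational(-260768, 3)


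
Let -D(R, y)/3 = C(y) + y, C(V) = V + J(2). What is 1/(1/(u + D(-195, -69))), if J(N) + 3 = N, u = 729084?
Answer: 729501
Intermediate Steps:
J(N) = -3 + N
C(V) = -1 + V (C(V) = V + (-3 + 2) = V - 1 = -1 + V)
D(R, y) = 3 - 6*y (D(R, y) = -3*((-1 + y) + y) = -3*(-1 + 2*y) = 3 - 6*y)
1/(1/(u + D(-195, -69))) = 1/(1/(729084 + (3 - 6*(-69)))) = 1/(1/(729084 + (3 + 414))) = 1/(1/(729084 + 417)) = 1/(1/729501) = 729501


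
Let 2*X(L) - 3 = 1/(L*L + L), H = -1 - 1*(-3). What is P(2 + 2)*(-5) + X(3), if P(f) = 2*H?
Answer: -443/24 ≈ -18.458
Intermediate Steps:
H = 2 (H = -1 + 3 = 2)
P(f) = 4 (P(f) = 2*2 = 4)
X(L) = 3/2 + 1/(2*(L + L²)) (X(L) = 3/2 + 1/(2*(L*L + L)) = 3/2 + 1/(2*(L² + L)) = 3/2 + 1/(2*(L + L²)))
P(2 + 2)*(-5) + X(3) = 4*(-5) + (½)*(1 + 3*3 + 3*3²)/(3*(1 + 3)) = -20 + (½)*(⅓)*(1 + 9 + 3*9)/4 = -20 + (½)*(⅓)*(¼)*(1 + 9 + 27) = -20 + (½)*(⅓)*(¼)*37 = -20 + 37/24 = -443/24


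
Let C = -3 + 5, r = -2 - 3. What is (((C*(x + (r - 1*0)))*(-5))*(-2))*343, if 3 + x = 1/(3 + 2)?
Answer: -53508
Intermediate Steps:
x = -14/5 (x = -3 + 1/(3 + 2) = -3 + 1/5 = -3 + ⅕ = -14/5 ≈ -2.8000)
r = -5
C = 2
(((C*(x + (r - 1*0)))*(-5))*(-2))*343 = (((2*(-14/5 + (-5 - 1*0)))*(-5))*(-2))*343 = (((2*(-14/5 + (-5 + 0)))*(-5))*(-2))*343 = (((2*(-14/5 - 5))*(-5))*(-2))*343 = (((2*(-39/5))*(-5))*(-2))*343 = (-78/5*(-5)*(-2))*343 = (78*(-2))*343 = -156*343 = -53508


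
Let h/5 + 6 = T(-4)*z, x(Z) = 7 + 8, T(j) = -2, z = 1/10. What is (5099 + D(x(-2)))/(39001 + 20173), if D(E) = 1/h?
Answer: 79034/917197 ≈ 0.086169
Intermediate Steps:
z = 1/10 ≈ 0.10000
x(Z) = 15
h = -31 (h = -30 + 5*(-2*1/10) = -30 + 5*(-1/5) = -30 - 1 = -31)
D(E) = -1/31 (D(E) = 1/(-31) = -1/31)
(5099 + D(x(-2)))/(39001 + 20173) = (5099 - 1/31)/(39001 + 20173) = (158068/31)/59174 = (158068/31)*(1/59174) = 79034/917197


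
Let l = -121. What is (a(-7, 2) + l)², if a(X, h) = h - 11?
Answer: 16900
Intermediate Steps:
a(X, h) = -11 + h
(a(-7, 2) + l)² = ((-11 + 2) - 121)² = (-9 - 121)² = (-130)² = 16900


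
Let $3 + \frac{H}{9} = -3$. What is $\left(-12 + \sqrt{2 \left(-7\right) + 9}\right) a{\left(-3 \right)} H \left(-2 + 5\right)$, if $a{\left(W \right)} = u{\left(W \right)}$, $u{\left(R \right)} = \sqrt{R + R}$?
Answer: $162 \sqrt{30} + 1944 i \sqrt{6} \approx 887.31 + 4761.8 i$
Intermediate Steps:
$H = -54$ ($H = -27 + 9 \left(-3\right) = -27 - 27 = -54$)
$u{\left(R \right)} = \sqrt{2} \sqrt{R}$ ($u{\left(R \right)} = \sqrt{2 R} = \sqrt{2} \sqrt{R}$)
$a{\left(W \right)} = \sqrt{2} \sqrt{W}$
$\left(-12 + \sqrt{2 \left(-7\right) + 9}\right) a{\left(-3 \right)} H \left(-2 + 5\right) = \left(-12 + \sqrt{2 \left(-7\right) + 9}\right) \sqrt{2} \sqrt{-3} \left(- 54 \left(-2 + 5\right)\right) = \left(-12 + \sqrt{-14 + 9}\right) \sqrt{2} i \sqrt{3} \left(\left(-54\right) 3\right) = \left(-12 + \sqrt{-5}\right) i \sqrt{6} \left(-162\right) = \left(-12 + i \sqrt{5}\right) i \sqrt{6} \left(-162\right) = i \sqrt{6} \left(-12 + i \sqrt{5}\right) \left(-162\right) = - 162 i \sqrt{6} \left(-12 + i \sqrt{5}\right)$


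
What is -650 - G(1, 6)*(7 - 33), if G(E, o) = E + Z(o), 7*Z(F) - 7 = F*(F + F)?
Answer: -2314/7 ≈ -330.57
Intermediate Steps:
Z(F) = 1 + 2*F**2/7 (Z(F) = 1 + (F*(F + F))/7 = 1 + (F*(2*F))/7 = 1 + (2*F**2)/7 = 1 + 2*F**2/7)
G(E, o) = 1 + E + 2*o**2/7 (G(E, o) = E + (1 + 2*o**2/7) = 1 + E + 2*o**2/7)
-650 - G(1, 6)*(7 - 33) = -650 - (1 + 1 + (2/7)*6**2)*(7 - 33) = -650 - (1 + 1 + (2/7)*36)*(-26) = -650 - (1 + 1 + 72/7)*(-26) = -650 - 86*(-26)/7 = -650 - 1*(-2236/7) = -650 + 2236/7 = -2314/7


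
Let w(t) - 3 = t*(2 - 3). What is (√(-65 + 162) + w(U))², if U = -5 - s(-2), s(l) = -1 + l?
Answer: (5 + √97)² ≈ 220.49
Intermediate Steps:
U = -2 (U = -5 - (-1 - 2) = -5 - 1*(-3) = -5 + 3 = -2)
w(t) = 3 - t (w(t) = 3 + t*(2 - 3) = 3 + t*(-1) = 3 - t)
(√(-65 + 162) + w(U))² = (√(-65 + 162) + (3 - 1*(-2)))² = (√97 + (3 + 2))² = (√97 + 5)² = (5 + √97)²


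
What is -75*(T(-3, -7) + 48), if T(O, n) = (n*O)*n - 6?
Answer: 7875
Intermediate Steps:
T(O, n) = -6 + O*n² (T(O, n) = (O*n)*n - 6 = O*n² - 6 = -6 + O*n²)
-75*(T(-3, -7) + 48) = -75*((-6 - 3*(-7)²) + 48) = -75*((-6 - 3*49) + 48) = -75*((-6 - 147) + 48) = -75*(-153 + 48) = -75*(-105) = 7875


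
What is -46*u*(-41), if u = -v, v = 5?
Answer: -9430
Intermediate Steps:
u = -5 (u = -1*5 = -5)
-46*u*(-41) = -46*(-5)*(-41) = 230*(-41) = -9430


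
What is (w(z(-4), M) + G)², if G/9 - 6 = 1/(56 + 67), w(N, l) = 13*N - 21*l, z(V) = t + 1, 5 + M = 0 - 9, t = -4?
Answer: 160579584/1681 ≈ 95526.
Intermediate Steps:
M = -14 (M = -5 + (0 - 9) = -5 - 9 = -14)
z(V) = -3 (z(V) = -4 + 1 = -3)
w(N, l) = -21*l + 13*N
G = 2217/41 (G = 54 + 9/(56 + 67) = 54 + 9/123 = 54 + 9*(1/123) = 54 + 3/41 = 2217/41 ≈ 54.073)
(w(z(-4), M) + G)² = ((-21*(-14) + 13*(-3)) + 2217/41)² = ((294 - 39) + 2217/41)² = (255 + 2217/41)² = (12672/41)² = 160579584/1681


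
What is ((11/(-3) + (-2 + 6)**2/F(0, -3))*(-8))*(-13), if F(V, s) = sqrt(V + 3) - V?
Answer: -1144/3 + 1664*sqrt(3)/3 ≈ 579.38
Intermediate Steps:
F(V, s) = sqrt(3 + V) - V
((11/(-3) + (-2 + 6)**2/F(0, -3))*(-8))*(-13) = ((11/(-3) + (-2 + 6)**2/(sqrt(3 + 0) - 1*0))*(-8))*(-13) = ((11*(-1/3) + 4**2/(sqrt(3) + 0))*(-8))*(-13) = ((-11/3 + 16/(sqrt(3)))*(-8))*(-13) = ((-11/3 + 16*(sqrt(3)/3))*(-8))*(-13) = ((-11/3 + 16*sqrt(3)/3)*(-8))*(-13) = (88/3 - 128*sqrt(3)/3)*(-13) = -1144/3 + 1664*sqrt(3)/3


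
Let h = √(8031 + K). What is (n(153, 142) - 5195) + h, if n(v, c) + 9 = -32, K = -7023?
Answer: -5236 + 12*√7 ≈ -5204.3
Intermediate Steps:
n(v, c) = -41 (n(v, c) = -9 - 32 = -41)
h = 12*√7 (h = √(8031 - 7023) = √1008 = 12*√7 ≈ 31.749)
(n(153, 142) - 5195) + h = (-41 - 5195) + 12*√7 = -5236 + 12*√7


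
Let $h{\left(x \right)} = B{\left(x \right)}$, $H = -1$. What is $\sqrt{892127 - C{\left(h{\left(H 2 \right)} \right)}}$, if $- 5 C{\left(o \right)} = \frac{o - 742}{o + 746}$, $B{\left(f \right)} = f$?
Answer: $\frac{3 \sqrt{2478130}}{5} \approx 944.52$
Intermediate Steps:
$h{\left(x \right)} = x$
$C{\left(o \right)} = - \frac{-742 + o}{5 \left(746 + o\right)}$ ($C{\left(o \right)} = - \frac{\left(o - 742\right) \frac{1}{o + 746}}{5} = - \frac{\left(-742 + o\right) \frac{1}{746 + o}}{5} = - \frac{\frac{1}{746 + o} \left(-742 + o\right)}{5} = - \frac{-742 + o}{5 \left(746 + o\right)}$)
$\sqrt{892127 - C{\left(h{\left(H 2 \right)} \right)}} = \sqrt{892127 - \frac{742 - \left(-1\right) 2}{5 \left(746 - 2\right)}} = \sqrt{892127 - \frac{742 - -2}{5 \left(746 - 2\right)}} = \sqrt{892127 - \frac{742 + 2}{5 \cdot 744}} = \sqrt{892127 - \frac{1}{5} \cdot \frac{1}{744} \cdot 744} = \sqrt{892127 - \frac{1}{5}} = \sqrt{\frac{4460634}{5}} = \frac{3 \sqrt{2478130}}{5}$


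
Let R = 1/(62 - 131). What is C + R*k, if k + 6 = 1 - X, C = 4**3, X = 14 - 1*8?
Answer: 4427/69 ≈ 64.159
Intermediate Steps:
X = 6 (X = 14 - 8 = 6)
R = -1/69 (R = 1/(-69) = -1/69 ≈ -0.014493)
C = 64
k = -11 (k = -6 + (1 - 1*6) = -6 + (1 - 6) = -6 - 5 = -11)
C + R*k = 64 - 1/69*(-11) = 64 + 11/69 = 4427/69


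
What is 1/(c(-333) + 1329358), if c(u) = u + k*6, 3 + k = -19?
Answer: 1/1328893 ≈ 7.5251e-7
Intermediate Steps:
k = -22 (k = -3 - 19 = -22)
c(u) = -132 + u (c(u) = u - 22*6 = u - 132 = -132 + u)
1/(c(-333) + 1329358) = 1/((-132 - 333) + 1329358) = 1/(-465 + 1329358) = 1/1328893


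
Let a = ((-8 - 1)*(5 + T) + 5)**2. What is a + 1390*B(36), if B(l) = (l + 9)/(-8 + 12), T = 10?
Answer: 65075/2 ≈ 32538.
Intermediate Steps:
B(l) = 9/4 + l/4 (B(l) = (9 + l)/4 = (9 + l)*(1/4) = 9/4 + l/4)
a = 16900 (a = ((-8 - 1)*(5 + 10) + 5)**2 = (-9*15 + 5)**2 = (-135 + 5)**2 = (-130)**2 = 16900)
a + 1390*B(36) = 16900 + 1390*(9/4 + (1/4)*36) = 16900 + 1390*(9/4 + 9) = 16900 + 1390*(45/4) = 16900 + 31275/2 = 65075/2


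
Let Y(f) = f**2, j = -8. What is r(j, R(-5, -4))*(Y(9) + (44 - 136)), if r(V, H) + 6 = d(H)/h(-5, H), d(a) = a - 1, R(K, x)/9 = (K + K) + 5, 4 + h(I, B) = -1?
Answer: -176/5 ≈ -35.200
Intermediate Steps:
h(I, B) = -5 (h(I, B) = -4 - 1 = -5)
R(K, x) = 45 + 18*K (R(K, x) = 9*((K + K) + 5) = 9*(2*K + 5) = 9*(5 + 2*K) = 45 + 18*K)
d(a) = -1 + a
r(V, H) = -29/5 - H/5 (r(V, H) = -6 + (-1 + H)/(-5) = -6 + (-1 + H)*(-1/5) = -6 + (1/5 - H/5) = -29/5 - H/5)
r(j, R(-5, -4))*(Y(9) + (44 - 136)) = (-29/5 - (45 + 18*(-5))/5)*(9**2 + (44 - 136)) = (-29/5 - (45 - 90)/5)*(81 - 92) = (-29/5 - 1/5*(-45))*(-11) = (-29/5 + 9)*(-11) = (16/5)*(-11) = -176/5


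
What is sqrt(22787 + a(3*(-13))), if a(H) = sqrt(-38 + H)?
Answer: sqrt(22787 + I*sqrt(77)) ≈ 150.95 + 0.029*I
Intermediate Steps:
sqrt(22787 + a(3*(-13))) = sqrt(22787 + sqrt(-38 + 3*(-13))) = sqrt(22787 + sqrt(-38 - 39)) = sqrt(22787 + sqrt(-77)) = sqrt(22787 + I*sqrt(77))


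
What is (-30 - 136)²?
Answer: 27556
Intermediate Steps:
(-30 - 136)² = (-166)² = 27556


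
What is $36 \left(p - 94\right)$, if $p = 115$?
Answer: $756$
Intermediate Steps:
$36 \left(p - 94\right) = 36 \left(115 - 94\right) = 36 \cdot 21 = 756$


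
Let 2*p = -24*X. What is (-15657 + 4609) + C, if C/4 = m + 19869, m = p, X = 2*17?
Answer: 66796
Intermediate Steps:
X = 34
p = -408 (p = (-24*34)/2 = (½)*(-816) = -408)
m = -408
C = 77844 (C = 4*(-408 + 19869) = 4*19461 = 77844)
(-15657 + 4609) + C = (-15657 + 4609) + 77844 = -11048 + 77844 = 66796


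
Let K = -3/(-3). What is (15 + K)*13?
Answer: 208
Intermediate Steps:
K = 1 (K = -3*(-1/3) = 1)
(15 + K)*13 = (15 + 1)*13 = 16*13 = 208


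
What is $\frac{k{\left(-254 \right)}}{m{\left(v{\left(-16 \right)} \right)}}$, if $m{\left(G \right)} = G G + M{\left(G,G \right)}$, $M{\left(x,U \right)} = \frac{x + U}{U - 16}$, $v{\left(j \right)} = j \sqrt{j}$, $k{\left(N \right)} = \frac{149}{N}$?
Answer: $\frac{324075}{2261795324} + \frac{149 i}{9047181296} \approx 0.00014328 + 1.6469 \cdot 10^{-8} i$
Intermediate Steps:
$v{\left(j \right)} = j^{\frac{3}{2}}$
$M{\left(x,U \right)} = \frac{U + x}{-16 + U}$
$m{\left(G \right)} = G^{2} + \frac{2 G}{-16 + G}$ ($m{\left(G \right)} = G G + \frac{G + G}{-16 + G} = G^{2} + \frac{2 G}{-16 + G}$)
$\frac{k{\left(-254 \right)}}{m{\left(v{\left(-16 \right)} \right)}} = \frac{149 \frac{1}{-254}}{\left(-16\right)^{\frac{3}{2}} \frac{1}{-16 + \left(-16\right)^{\frac{3}{2}}} \left(2 + \left(-16\right)^{\frac{3}{2}} \left(-16 + \left(-16\right)^{\frac{3}{2}}\right)\right)} = \frac{149 \left(- \frac{1}{254}\right)}{- 64 i \frac{1}{-16 - 64 i} \left(2 + - 64 i \left(-16 - 64 i\right)\right)} = - \frac{149}{254 - 64 i \frac{-16 + 64 i}{4352} \left(2 - 64 i \left(-16 - 64 i\right)\right)} = - \frac{149}{254 \left(- \frac{i \left(-16 + 64 i\right) \left(2 - 64 i \left(-16 - 64 i\right)\right)}{68}\right)} = - \frac{149 \frac{i \left(-16 - 64 i\right)}{64 \left(2 - 64 i \left(-16 - 64 i\right)\right)}}{254} = - \frac{149 i \left(-16 - 64 i\right)}{16256 \left(2 - 64 i \left(-16 - 64 i\right)\right)}$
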